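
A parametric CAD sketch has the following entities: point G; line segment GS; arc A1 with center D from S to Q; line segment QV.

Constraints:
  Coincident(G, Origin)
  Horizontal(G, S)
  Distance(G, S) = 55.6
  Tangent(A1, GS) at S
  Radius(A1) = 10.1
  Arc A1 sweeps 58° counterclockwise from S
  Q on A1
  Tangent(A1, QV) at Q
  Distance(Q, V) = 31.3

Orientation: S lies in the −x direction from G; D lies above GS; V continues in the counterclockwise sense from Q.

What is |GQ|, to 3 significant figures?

47.3

Tangency of A1 to GS means the radius DS is perpendicular to GS, so D = S + (0, 10.1) = (-55.6, 10.1). On A1, S sits at bearing -90° from D; a 58° counterclockwise sweep puts Q at bearing -32°, so Q = D + 10.1·(cos -32°, sin -32°) = (-47.0, 4.75). Then |GQ| = |Q − G| = 47.3.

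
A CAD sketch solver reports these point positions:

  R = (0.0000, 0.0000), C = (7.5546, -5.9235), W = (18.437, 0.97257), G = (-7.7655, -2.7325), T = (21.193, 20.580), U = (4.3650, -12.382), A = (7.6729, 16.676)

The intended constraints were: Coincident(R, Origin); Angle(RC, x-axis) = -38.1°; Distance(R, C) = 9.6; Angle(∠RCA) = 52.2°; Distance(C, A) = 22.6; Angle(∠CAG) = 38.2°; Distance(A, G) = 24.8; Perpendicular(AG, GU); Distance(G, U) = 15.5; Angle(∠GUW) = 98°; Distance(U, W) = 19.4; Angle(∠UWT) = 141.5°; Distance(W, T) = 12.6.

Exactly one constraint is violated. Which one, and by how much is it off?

Distance(W, T) = 12.6 — off by 7.20.

R = (0.00, 0.00) ✓; RC at -38.10° ✓; |RC| = 9.600 ✓; ∠RCA = 52.20° ✓; |CA| = 22.60 ✓; ∠CAG = 38.20° ✓; |AG| = 24.80 ✓; ∠(AG, GU) = 90.00° ✓; |GU| = 15.50 ✓; ∠GUW = 98.00° ✓; |UW| = 19.40 ✓; ∠UWT = 141.5° ✓; |WT| = 19.80 ✗.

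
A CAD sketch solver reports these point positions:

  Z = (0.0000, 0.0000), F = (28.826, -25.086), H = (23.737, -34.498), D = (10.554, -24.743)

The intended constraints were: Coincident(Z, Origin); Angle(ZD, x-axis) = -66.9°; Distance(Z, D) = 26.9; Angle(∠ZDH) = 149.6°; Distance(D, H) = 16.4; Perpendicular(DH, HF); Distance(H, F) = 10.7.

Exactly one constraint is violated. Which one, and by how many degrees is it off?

Perpendicular(DH, HF) — off by 8.10°.

Z = (0.00, 0.00) ✓; ZD at -66.90° ✓; |ZD| = 26.90 ✓; ∠ZDH = 149.6° ✓; |DH| = 16.40 ✓; ∠(DH, HF) = 98.10° ✗; |HF| = 10.70 ✓.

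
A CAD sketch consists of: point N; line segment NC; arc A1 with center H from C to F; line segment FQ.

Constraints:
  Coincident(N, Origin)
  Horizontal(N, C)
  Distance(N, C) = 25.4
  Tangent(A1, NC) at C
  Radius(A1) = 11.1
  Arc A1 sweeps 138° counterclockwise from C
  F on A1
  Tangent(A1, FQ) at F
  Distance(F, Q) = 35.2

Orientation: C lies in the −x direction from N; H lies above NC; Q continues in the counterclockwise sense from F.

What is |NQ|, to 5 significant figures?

61.548

On A1, C sits at bearing -90° from H; a 138° counterclockwise sweep puts F at bearing 48°, so F = H + 11.1·(cos 48°, sin 48°) = (-17.973, 19.349). Since A1 is tangent to FQ there, HF ⟂ FQ, so FQ runs along (−sin 48°, cos 48°); with |FQ| = 35.2, Q = (-44.131, 42.902). Then |NQ| = |Q − N| = 61.548.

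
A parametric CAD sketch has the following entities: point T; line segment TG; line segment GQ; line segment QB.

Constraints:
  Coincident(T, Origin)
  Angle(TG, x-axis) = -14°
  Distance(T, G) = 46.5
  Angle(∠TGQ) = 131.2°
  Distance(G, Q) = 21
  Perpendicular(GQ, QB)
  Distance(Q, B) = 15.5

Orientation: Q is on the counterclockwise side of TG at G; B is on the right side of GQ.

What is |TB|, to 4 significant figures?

72.21

T is at the origin; TG runs at -14.0° with length 46.5, so G = 46.5·(cos -14.0°, sin -14.0°) = (45.12, -11.25). ∠TGQ = 131.2°, so GQ runs at -14.0° + (180° − 131.2°) = 34.80° from the x-axis; with |GQ| = 21.0, Q = G + 21.0·(cos 34.80°, sin 34.80°) = (62.36, 0.7356). GQ is perpendicular to QB; with |QB| = 15.5 on the right of GQ, B = Q + 15.5·(0.5707, -0.8211) = (71.21, -11.99). Then |TB| = |B − T| = 72.21.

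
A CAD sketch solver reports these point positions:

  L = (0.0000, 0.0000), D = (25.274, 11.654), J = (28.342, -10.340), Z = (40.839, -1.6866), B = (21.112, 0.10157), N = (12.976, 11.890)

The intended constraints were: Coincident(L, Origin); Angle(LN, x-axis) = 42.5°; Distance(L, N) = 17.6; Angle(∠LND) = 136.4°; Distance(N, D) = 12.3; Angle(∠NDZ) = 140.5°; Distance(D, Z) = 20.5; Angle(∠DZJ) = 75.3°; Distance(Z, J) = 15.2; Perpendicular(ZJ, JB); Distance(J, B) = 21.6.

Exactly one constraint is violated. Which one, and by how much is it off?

Distance(J, B) = 21.6 — off by 8.90.

L = (0.00, 0.00) ✓; LN at 42.50° ✓; |LN| = 17.60 ✓; ∠LND = 136.4° ✓; |ND| = 12.30 ✓; ∠NDZ = 140.5° ✓; |DZ| = 20.50 ✓; ∠DZJ = 75.30° ✓; |ZJ| = 15.20 ✓; ∠(ZJ, JB) = 90.00° ✓; |JB| = 12.70 ✗.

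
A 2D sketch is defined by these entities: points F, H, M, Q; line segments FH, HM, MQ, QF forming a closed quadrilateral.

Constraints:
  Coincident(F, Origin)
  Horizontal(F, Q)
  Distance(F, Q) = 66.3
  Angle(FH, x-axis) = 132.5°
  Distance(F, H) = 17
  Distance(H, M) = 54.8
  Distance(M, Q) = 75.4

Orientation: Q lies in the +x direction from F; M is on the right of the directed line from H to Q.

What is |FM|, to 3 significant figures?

40.5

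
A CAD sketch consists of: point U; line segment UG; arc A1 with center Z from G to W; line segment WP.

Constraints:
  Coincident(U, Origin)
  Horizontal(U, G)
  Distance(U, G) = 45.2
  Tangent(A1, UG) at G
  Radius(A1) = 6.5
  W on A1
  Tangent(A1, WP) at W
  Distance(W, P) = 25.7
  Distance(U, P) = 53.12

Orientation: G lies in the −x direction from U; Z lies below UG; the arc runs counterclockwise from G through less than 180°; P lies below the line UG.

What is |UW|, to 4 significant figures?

52.01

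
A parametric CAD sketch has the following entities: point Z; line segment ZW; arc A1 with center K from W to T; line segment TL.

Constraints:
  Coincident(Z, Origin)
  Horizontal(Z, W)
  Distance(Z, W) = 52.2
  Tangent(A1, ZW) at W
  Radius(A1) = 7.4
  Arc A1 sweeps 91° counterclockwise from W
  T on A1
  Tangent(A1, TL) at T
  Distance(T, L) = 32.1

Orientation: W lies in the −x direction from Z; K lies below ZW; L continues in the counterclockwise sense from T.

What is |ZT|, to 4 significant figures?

60.07

Z is at the origin; Z and W share the same y with |ZW| = 52.2 and W on the −x side, so W = (-52.20, 0.000). Since A1 is tangent to ZW there, KW ⟂ ZW, so K = W + (0, -7.4) = (-52.20, -7.400). On A1, W sits at bearing 90° from K; a 91° counterclockwise sweep puts T at bearing 181°, so T = K + 7.4·(cos 181°, sin 181°) = (-59.60, -7.529). Then |ZT| = |T − Z| = 60.07.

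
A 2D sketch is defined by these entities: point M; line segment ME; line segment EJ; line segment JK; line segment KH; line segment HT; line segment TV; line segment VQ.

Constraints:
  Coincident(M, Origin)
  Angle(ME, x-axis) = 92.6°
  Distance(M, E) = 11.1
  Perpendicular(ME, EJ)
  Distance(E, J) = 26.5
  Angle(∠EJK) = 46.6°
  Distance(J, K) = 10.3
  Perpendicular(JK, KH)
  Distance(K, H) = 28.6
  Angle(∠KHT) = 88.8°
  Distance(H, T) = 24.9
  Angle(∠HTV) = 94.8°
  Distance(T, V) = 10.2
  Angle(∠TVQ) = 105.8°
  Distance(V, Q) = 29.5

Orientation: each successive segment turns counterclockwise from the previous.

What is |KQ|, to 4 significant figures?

8.417

M is at the origin; ME runs at 92.6° with length 11.1, so E = (-0.5035, 11.09). ME ⟂ EJ, so EJ runs at -177.4°; with |EJ| = 26.5, J = (-26.98, 9.886). ∠EJK = 46.6° gives JK at -44.00° from the x-axis; with |JK| = 10.3, K = (-19.57, 2.731). The perpendicularity gives KH at right angles to JK, so KH runs at 46.00°; with |KH| = 28.6, H = (0.3002, 23.30). ∠KHT = 88.8° gives HT at 137.2° from the x-axis; with |HT| = 24.9, T = (-17.97, 40.22). ∠HTV = 94.8° gives TV at -137.6° from the x-axis; with |TV| = 10.2, V = (-25.50, 33.34). ∠TVQ = 105.8° gives VQ at -63.40° from the x-axis; with |VQ| = 29.5, Q = (-12.29, 6.967). Then |KQ| = |Q − K| = 8.417.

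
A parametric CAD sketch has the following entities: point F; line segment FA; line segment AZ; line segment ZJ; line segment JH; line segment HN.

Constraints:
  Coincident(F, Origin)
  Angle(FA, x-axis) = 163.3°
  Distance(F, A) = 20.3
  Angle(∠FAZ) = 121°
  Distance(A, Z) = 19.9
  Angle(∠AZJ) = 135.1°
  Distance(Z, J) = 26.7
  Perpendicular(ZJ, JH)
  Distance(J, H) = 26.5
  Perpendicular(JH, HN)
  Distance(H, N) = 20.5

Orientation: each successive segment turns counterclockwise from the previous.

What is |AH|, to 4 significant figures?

42.65

F is at the origin; FA runs at 163.3° with length 20.3, so A = (-19.44, 5.833). ∠FAZ = 121.0° gives AZ at -137.7° from the x-axis; with |AZ| = 19.9, Z = (-34.16, -7.560). ∠AZJ = 135.1° gives ZJ at -92.80° from the x-axis; with |ZJ| = 26.7, J = (-35.47, -34.23). ZJ is perpendicular to JH, so JH runs at -2.800°; with |JH| = 26.5, H = (-8.998, -35.52). Then |AH| = |H − A| = 42.65.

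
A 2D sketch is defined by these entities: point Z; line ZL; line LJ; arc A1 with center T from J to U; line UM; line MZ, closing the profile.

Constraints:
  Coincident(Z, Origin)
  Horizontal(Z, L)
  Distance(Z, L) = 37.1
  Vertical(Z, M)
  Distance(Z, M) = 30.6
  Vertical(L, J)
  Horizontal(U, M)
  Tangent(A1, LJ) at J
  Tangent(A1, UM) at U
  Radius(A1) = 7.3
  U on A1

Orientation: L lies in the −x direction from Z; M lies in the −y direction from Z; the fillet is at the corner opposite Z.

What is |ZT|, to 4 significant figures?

37.83

ZM is vertical with |ZM| = 30.6 and M on the −y side, so M = (0.000, -30.60). The virtual corner opposite Z is at (-37.10, -30.60). Tangency of A1 to LJ means the radius TJ is perpendicular to LJ and A1 meets UM tangentially, so TU is at right angles to UM, with radius 7.3, so the center T sits 7.3 in from both sides at T = (-29.80, -23.30). Then |ZT| = |T − Z| = 37.83.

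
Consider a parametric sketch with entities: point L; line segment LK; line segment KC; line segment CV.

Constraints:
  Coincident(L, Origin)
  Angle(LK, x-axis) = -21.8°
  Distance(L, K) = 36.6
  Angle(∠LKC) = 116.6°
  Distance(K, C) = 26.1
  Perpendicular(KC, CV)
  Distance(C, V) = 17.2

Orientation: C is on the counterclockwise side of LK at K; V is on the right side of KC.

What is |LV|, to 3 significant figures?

65.6

L is at the origin; LK runs at -21.8° with length 36.6, so K = 36.6·(cos -21.8°, sin -21.8°) = (34.0, -13.6). ∠LKC = 116.6°, so KC runs at -21.8° + (180° − 116.6°) = 41.6° from the x-axis; with |KC| = 26.1, C = K + 26.1·(cos 41.6°, sin 41.6°) = (53.5, 3.74). KC ⟂ CV; with |CV| = 17.2 on the right of KC, V = C + 17.2·(0.664, -0.748) = (64.9, -9.13). Then |LV| = |V − L| = 65.6.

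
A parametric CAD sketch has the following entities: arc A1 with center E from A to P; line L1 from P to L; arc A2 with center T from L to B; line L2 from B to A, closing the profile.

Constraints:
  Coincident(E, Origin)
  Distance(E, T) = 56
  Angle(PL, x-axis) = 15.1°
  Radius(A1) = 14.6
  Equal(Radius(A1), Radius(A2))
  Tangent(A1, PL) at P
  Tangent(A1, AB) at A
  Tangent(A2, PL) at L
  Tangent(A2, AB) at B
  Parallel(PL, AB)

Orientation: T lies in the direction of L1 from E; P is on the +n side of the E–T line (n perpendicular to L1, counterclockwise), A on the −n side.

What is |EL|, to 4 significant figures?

57.87

The slot axis is L1's direction at 15.1°, so u = (cos 15.1°, sin 15.1°) = (0.9655, 0.2605) and n = (−sin 15.1°, cos 15.1°) = (-0.2605, 0.9655). E is at the origin and T lies 56.0 along u from E, so T = 56.0·u = (54.07, 14.59). Tangency of A1 to both parallel lines with radius 14.6 puts P and A at E ± 14.6·n: P = (-3.803, 14.10), A = (3.803, -14.10). Equal radii place L and B the same way about T: L = T + 14.6·n = (50.26, 28.68), B = T − 14.6·n = (57.87, 0.4924). Then |EL| = |L − E| = 57.87.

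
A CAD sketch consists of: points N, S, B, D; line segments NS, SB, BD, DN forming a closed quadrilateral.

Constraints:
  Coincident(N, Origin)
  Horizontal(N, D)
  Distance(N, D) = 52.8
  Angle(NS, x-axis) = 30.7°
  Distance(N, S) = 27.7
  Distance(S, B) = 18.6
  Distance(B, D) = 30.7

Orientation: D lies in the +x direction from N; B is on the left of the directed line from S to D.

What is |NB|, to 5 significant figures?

46.072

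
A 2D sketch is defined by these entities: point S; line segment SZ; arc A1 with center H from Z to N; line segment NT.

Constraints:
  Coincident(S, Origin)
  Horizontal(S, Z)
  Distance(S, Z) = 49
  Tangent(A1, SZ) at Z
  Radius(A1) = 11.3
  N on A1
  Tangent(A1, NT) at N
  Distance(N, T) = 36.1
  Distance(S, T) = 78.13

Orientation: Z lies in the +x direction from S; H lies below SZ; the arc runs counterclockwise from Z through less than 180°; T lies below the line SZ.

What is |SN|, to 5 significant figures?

44.181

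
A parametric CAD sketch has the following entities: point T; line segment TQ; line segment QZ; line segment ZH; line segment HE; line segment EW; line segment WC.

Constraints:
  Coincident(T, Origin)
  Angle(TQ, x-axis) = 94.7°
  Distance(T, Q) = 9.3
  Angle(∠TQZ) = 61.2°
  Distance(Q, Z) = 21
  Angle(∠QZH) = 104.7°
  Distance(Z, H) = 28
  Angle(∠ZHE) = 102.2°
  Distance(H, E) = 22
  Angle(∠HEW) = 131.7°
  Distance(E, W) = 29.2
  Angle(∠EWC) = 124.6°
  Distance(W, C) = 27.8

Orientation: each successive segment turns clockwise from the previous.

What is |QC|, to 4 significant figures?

25.06

T is at the origin; TQ runs at 94.7° with length 9.3, so Q = (-0.7620, 9.269). ∠TQZ = 61.2° gives QZ at -24.10° from the x-axis; with |QZ| = 21.0, Z = (18.41, 0.6938). ∠QZH = 104.7° gives ZH at -99.40° from the x-axis; with |ZH| = 28.0, H = (13.83, -26.93). ∠ZHE = 102.2° gives HE at -177.2° from the x-axis; with |HE| = 22.0, E = (-8.139, -28.00). ∠HEW = 131.7° gives EW at 134.5° from the x-axis; with |EW| = 29.2, W = (-28.61, -7.178). ∠EWC = 124.6° gives WC at 79.10° from the x-axis; with |WC| = 27.8, C = (-23.35, 20.12). Then |QC| = |C − Q| = 25.06.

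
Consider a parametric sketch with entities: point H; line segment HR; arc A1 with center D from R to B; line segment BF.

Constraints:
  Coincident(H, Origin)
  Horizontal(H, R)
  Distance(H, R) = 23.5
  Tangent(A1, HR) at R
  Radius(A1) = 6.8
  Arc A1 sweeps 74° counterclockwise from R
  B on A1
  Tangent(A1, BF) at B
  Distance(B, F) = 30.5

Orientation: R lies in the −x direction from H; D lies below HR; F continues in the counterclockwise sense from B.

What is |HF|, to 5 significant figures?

51.484

H is at the origin; H and R share the same y with |HR| = 23.5 and R on the −x side, so R = (-23.500, 0.0000). Tangency of A1 to HR means the radius DR is perpendicular to HR, so D = R + (0, -6.8) = (-23.500, -6.8000). On A1, R sits at bearing 90° from D; a 74° counterclockwise sweep puts B at bearing 164°, so B = D + 6.8·(cos 164°, sin 164°) = (-30.037, -4.9257). Tangency of A1 to BF means the radius DB is perpendicular to BF, so BF runs along (−sin 164°, cos 164°); with |BF| = 30.5, F = (-38.444, -34.244). Then |HF| = |F − H| = 51.484.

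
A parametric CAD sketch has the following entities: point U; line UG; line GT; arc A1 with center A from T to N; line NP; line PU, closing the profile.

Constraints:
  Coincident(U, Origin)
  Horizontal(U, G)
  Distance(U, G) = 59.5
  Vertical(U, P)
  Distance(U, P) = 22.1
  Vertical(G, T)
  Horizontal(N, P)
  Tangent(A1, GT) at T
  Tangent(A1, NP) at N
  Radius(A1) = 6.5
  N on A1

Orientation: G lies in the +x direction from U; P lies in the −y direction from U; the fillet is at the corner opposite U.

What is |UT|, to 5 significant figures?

61.511

The virtual corner opposite U is at (59.500, -22.100). A1 meets GT tangentially, so AT is at right angles to GT and tangency of A1 to NP means the radius AN is perpendicular to NP, with radius 6.5, so the center A sits 6.5 in from both sides at A = (53.000, -15.600). That places the tangent points at T = (59.500, -15.600) on GT and N = (53.000, -22.100) on NP. Then |UT| = |T − U| = 61.511.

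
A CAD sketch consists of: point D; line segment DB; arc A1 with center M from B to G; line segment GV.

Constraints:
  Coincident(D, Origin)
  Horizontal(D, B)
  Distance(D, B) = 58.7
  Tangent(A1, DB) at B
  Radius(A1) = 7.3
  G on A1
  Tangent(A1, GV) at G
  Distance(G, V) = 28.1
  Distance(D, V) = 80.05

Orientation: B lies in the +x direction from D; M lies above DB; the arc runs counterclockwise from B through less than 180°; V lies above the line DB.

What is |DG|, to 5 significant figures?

65.959

D is at the origin; D and B share the same y with |DB| = 58.7 and B on the +x side, so B = (58.700, 0.0000). A1 meets DB tangentially, so MB is at right angles to DB, so M = B + (0, 7.3) = (58.700, 7.3000). Since MG ⟂ GV (tangency), |MV| = √(7.3² + 28.1²) = 29.033 regardless of where G sits on A1. So V lies on both circle(D, 80.05) and circle(M, 29.033); the above-DB intersection is V = (73.169, 32.471). G is the foot of the tangent from V: G = (65.740, 5.3702).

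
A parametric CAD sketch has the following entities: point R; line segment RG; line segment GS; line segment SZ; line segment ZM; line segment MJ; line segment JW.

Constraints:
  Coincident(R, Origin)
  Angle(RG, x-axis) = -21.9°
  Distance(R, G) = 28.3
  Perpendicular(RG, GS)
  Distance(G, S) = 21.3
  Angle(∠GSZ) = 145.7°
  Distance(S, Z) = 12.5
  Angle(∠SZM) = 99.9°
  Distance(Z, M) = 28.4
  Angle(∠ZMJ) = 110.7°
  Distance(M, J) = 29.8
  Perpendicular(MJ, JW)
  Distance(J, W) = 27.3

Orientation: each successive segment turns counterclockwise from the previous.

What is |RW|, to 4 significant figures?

25.85

∠ZMJ = 110.7° gives MJ at -108.2° from the x-axis; with |MJ| = 29.8, J = (-6.162, -8.132). MJ ⟂ JW, so JW runs at -18.20°; with |JW| = 27.3, W = (19.77, -16.66). Then |RW| = |W − R| = 25.85.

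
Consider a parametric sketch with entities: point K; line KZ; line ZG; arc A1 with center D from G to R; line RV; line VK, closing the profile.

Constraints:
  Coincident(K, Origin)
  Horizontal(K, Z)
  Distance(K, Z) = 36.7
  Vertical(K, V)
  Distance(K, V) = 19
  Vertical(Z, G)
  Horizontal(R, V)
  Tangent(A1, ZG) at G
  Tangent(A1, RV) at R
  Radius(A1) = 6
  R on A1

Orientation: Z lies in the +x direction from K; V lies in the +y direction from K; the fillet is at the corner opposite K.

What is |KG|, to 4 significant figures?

38.93

K is at the origin; KZ is horizontal with |KZ| = 36.7 and Z on the +x side, so Z = (36.70, 0.000). K and V share the same x with |KV| = 19.0 and V on the +y side, so V = (0.000, 19.00). The virtual corner opposite K is at (36.70, 19.00). A1 meets ZG tangentially, so DG is at right angles to ZG and the tangent condition forces DR to be normal to RV, with radius 6.0, so the center D sits 6.0 in from both sides at D = (30.70, 13.00). That places the tangent points at G = (36.70, 13.00) on ZG and R = (30.70, 19.00) on RV. Then |KG| = |G − K| = 38.93.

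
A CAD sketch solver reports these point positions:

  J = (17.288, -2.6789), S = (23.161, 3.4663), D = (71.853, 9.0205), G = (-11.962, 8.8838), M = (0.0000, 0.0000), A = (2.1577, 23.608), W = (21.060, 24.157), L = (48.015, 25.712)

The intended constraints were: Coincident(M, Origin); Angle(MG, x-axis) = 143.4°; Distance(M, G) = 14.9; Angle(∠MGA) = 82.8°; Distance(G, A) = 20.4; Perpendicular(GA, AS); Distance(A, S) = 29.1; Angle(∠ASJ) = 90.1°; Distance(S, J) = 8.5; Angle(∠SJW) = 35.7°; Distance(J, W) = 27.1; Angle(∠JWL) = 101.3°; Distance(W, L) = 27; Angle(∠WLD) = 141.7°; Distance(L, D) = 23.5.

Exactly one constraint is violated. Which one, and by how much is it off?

Distance(L, D) = 23.5 — off by 5.60.

M = (0.00, 0.00) ✓; MG at 143.4° ✓; |MG| = 14.90 ✓; ∠MGA = 82.80° ✓; |GA| = 20.40 ✓; ∠(GA, AS) = 90.00° ✓; |AS| = 29.10 ✓; ∠ASJ = 90.10° ✓; |SJ| = 8.500 ✓; ∠SJW = 35.70° ✓; |JW| = 27.10 ✓; ∠JWL = 101.3° ✓; |WL| = 27.00 ✓; ∠WLD = 141.7° ✓; |LD| = 29.10 ✗.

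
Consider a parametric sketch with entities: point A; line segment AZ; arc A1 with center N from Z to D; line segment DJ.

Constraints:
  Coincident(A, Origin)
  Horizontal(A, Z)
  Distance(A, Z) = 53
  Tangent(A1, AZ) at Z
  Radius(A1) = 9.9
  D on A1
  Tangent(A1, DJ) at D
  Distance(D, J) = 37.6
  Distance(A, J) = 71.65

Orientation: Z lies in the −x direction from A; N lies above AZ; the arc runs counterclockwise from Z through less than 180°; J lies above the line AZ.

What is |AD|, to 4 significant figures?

45.10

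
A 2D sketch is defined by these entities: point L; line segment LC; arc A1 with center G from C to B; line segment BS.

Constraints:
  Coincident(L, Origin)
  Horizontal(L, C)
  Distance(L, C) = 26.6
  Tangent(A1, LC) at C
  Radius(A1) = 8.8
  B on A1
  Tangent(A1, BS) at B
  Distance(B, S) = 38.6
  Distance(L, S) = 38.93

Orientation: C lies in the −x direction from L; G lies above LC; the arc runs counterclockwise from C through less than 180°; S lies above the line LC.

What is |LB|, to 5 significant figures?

19.386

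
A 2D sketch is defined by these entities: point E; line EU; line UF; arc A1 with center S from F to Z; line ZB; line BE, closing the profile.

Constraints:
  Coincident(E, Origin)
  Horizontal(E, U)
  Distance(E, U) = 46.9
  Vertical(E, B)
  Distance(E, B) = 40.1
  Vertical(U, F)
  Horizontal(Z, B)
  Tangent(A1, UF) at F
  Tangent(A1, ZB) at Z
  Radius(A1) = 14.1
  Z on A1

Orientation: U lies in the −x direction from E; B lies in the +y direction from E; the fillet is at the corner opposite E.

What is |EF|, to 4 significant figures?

53.62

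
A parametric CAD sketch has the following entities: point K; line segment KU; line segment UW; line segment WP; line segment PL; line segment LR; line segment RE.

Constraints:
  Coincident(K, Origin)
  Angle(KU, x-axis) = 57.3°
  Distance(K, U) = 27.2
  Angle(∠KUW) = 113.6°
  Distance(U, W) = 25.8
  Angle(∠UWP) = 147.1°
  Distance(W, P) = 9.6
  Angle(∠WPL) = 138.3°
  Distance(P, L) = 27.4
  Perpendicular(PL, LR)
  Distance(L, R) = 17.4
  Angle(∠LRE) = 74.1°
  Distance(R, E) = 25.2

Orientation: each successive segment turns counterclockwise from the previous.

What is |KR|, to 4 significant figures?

37.03

∠WPL = 138.3° gives PL at -161.7° from the x-axis; with |PL| = 27.4, L = (-34.45, 39.56). The perpendicularity gives LR at right angles to PL, so LR runs at -71.70°; with |LR| = 17.4, R = (-28.98, 23.04). Then |KR| = |R − K| = 37.03.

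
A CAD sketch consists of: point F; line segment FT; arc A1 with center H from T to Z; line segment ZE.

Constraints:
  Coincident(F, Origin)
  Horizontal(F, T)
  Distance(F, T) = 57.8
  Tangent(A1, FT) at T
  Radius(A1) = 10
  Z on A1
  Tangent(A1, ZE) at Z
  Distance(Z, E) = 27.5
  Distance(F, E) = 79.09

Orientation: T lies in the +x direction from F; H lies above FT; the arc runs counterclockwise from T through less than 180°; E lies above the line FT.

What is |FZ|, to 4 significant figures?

68.37

Checks: |HZ| = 10.00 ✓; ∠(HZ, ZE) = 90.00° ✓; |ZE| = 27.50 ✓; |FE| = 79.09 ✓.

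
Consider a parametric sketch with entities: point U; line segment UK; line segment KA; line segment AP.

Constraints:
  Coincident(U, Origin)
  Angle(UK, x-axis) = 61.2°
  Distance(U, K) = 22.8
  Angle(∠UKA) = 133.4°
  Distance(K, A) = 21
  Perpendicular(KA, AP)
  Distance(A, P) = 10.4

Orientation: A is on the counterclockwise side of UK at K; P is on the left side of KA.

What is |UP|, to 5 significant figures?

37.180

∠UKA = 133.4°, so KA runs at 61.2° + (180° − 133.4°) = 107.80° from the x-axis; with |KA| = 21.0, A = K + 21.0·(cos 107.80°, sin 107.80°) = (4.5644, 39.975). KA ⟂ AP; with |AP| = 10.4 on the left of KA, P = A + 10.4·(-0.95213, -0.30570) = (-5.3378, 36.795). Then |UP| = |P − U| = 37.180.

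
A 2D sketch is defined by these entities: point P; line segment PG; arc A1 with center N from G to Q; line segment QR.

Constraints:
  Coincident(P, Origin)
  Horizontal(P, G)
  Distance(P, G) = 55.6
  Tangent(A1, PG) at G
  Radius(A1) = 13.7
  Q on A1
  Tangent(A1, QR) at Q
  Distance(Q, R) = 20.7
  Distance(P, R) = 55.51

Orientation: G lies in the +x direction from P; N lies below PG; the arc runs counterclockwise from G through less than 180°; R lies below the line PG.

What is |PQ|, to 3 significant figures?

44.3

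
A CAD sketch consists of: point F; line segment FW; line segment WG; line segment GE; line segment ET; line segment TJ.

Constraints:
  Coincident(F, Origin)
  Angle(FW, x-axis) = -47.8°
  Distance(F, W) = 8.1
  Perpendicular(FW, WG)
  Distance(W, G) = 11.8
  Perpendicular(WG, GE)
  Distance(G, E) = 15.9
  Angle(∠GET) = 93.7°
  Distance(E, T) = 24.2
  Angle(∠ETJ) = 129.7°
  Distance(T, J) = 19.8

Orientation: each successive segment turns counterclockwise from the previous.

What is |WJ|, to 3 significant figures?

26.1

∠GET = 93.7° gives ET at -142° from the x-axis; with |ET| = 24.2, T = (-15.4, -1.36). ∠ETJ = 129.7° gives TJ at -91.2° from the x-axis; with |TJ| = 19.8, J = (-15.9, -21.2). Then |WJ| = |J − W| = 26.1.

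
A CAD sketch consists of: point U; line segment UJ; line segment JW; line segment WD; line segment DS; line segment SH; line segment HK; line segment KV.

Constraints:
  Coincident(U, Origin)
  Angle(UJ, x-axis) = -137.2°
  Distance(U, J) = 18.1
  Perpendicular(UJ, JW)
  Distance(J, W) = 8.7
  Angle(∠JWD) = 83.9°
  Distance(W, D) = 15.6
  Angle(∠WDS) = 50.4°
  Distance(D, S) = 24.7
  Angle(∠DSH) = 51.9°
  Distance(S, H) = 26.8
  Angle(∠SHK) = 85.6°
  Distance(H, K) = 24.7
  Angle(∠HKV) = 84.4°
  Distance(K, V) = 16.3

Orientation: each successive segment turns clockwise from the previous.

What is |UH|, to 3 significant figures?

28.4

∠WDS = 50.4° gives DS at -92.9° from the x-axis; with |DS| = 24.7, S = (-7.93, -21.3). ∠DSH = 51.9° gives SH at 139° from the x-axis; with |SH| = 26.8, H = (-28.2, -3.68). Then |UH| = |H − U| = 28.4.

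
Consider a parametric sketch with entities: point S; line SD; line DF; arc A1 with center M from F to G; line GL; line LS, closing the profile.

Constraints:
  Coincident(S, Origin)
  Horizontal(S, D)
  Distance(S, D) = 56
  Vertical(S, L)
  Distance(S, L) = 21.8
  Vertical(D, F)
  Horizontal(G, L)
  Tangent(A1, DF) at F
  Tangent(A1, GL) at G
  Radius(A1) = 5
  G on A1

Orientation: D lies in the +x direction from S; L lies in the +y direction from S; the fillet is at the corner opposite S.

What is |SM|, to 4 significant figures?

53.70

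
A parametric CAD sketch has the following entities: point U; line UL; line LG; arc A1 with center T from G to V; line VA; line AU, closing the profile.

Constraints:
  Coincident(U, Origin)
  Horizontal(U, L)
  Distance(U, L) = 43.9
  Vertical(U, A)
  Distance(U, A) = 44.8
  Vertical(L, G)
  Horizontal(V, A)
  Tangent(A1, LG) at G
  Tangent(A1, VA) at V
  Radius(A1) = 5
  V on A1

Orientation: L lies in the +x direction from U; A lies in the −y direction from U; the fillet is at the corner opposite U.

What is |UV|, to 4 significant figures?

59.33

U is at the origin; U and L share the same y with |UL| = 43.9 and L on the +x side, so L = (43.90, 0.000). UA is vertical with |UA| = 44.8 and A on the −y side, so A = (0.000, -44.80). The virtual corner opposite U is at (43.90, -44.80). Since A1 is tangent to LG there, TG ⟂ LG and since A1 is tangent to VA there, TV ⟂ VA, with radius 5.0, so the center T sits 5.0 in from both sides at T = (38.90, -39.80). That places the tangent points at G = (43.90, -39.80) on LG and V = (38.90, -44.80) on VA. Then |UV| = |V − U| = 59.33.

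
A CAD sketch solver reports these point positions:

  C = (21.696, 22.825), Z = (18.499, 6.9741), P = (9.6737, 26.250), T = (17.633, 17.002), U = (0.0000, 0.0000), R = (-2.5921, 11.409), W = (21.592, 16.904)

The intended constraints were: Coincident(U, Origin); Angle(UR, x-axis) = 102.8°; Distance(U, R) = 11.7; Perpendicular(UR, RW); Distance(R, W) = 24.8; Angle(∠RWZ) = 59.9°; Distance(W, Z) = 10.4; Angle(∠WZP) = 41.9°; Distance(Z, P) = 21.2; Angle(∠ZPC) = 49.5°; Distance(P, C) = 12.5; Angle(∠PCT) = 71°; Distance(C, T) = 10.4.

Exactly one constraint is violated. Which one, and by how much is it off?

Distance(C, T) = 10.4 — off by 3.30.

U = (0.00, 0.00) ✓; UR at 102.8° ✓; |UR| = 11.70 ✓; ∠(UR, RW) = 90.00° ✓; |RW| = 24.80 ✓; ∠RWZ = 59.90° ✓; |WZ| = 10.40 ✓; ∠WZP = 41.90° ✓; |ZP| = 21.20 ✓; ∠ZPC = 49.50° ✓; |PC| = 12.50 ✓; ∠PCT = 71.00° ✓; |CT| = 7.100 ✗.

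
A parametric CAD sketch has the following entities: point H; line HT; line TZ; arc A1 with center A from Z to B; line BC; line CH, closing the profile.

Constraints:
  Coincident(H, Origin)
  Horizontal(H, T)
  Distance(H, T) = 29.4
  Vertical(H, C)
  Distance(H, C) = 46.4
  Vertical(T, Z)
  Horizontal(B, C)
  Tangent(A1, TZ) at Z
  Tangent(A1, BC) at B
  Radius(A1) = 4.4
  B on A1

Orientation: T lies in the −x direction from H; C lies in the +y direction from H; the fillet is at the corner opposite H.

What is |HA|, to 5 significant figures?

48.877

H is at the origin; HT is horizontal with |HT| = 29.4 and T on the −x side, so T = (-29.400, 0.0000). HC is vertical with |HC| = 46.4 and C on the +y side, so C = (0.0000, 46.400). The virtual corner opposite H is at (-29.400, 46.400). The tangent condition forces AZ to be normal to TZ and A1 meets BC tangentially, so AB is at right angles to BC, with radius 4.4, so the center A sits 4.4 in from both sides at A = (-25.000, 42.000). Then |HA| = |A − H| = 48.877.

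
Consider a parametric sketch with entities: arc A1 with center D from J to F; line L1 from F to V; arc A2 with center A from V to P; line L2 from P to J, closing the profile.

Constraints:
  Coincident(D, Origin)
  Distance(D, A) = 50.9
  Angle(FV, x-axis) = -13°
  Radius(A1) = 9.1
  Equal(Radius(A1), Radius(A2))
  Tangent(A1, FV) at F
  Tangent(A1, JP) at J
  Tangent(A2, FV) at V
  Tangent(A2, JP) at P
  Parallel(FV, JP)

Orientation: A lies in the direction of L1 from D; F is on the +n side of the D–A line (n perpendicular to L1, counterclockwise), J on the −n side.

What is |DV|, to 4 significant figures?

51.71

Tangency of A1 to both parallel lines with radius 9.1 puts F and J at D ± 9.1·n: F = (2.047, 8.867), J = (-2.047, -8.867). Equal radii place V and P the same way about A: V = A + 9.1·n = (51.64, -2.583), P = A − 9.1·n = (47.55, -20.32). Then |DV| = |V − D| = 51.71.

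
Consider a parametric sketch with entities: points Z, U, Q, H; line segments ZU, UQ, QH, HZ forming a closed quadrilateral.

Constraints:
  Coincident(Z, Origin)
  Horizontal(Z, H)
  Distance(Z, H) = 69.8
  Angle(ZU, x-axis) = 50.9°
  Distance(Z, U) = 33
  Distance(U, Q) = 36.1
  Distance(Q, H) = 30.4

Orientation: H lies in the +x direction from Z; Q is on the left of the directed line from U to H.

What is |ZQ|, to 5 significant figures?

63.167

Z is at the origin; ZH is horizontal with |ZH| = 69.8 and H in +x, so H = (69.8, 0). ZU runs at 50.9° with |ZU| = 33.0, so U = (20.812, 25.610). Q is determined by |UQ| = 36.1 and |QH| = 30.4 together: it lies at the intersection of circle(U, 36.1) and circle(H, 30.4). With |UH| = 55.278, the foot of the radical line on UH is 31.068 from U and the perpendicular offset is √(36.1² − 31.068²) = 18.385. Taking the left-of-UH solution: Q = (56.862, 27.510).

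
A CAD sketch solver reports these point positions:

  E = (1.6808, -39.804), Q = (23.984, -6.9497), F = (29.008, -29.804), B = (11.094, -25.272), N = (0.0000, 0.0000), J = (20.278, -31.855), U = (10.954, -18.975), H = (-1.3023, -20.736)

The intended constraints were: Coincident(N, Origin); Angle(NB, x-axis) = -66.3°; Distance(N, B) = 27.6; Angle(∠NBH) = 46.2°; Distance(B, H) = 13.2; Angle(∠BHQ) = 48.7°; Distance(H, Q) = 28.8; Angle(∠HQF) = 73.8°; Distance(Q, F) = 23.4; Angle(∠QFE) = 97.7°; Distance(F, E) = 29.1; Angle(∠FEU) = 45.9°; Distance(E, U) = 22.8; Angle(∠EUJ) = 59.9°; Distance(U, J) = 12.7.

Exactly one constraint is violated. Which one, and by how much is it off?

Distance(U, J) = 12.7 — off by 3.20.

N = (0.00, 0.00) ✓; NB at -66.30° ✓; |NB| = 27.60 ✓; ∠NBH = 46.20° ✓; |BH| = 13.20 ✓; ∠BHQ = 48.70° ✓; |HQ| = 28.80 ✓; ∠HQF = 73.80° ✓; |QF| = 23.40 ✓; ∠QFE = 97.70° ✓; |FE| = 29.10 ✓; ∠FEU = 45.90° ✓; |EU| = 22.80 ✓; ∠EUJ = 59.90° ✓; |UJ| = 15.90 ✗.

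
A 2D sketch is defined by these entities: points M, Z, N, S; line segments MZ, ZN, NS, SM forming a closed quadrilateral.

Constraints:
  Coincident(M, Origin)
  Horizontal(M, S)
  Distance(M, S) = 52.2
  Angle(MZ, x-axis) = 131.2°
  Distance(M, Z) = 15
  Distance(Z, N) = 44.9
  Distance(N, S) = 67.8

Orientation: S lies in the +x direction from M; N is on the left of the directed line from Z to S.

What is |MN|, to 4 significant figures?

52.85

M is at the origin; M and S share the same y with |MS| = 52.2 and S in +x, so S = (52.2, 0). MZ runs at 131.2° with |MZ| = 15.0, so Z = (-9.880, 11.29). N is determined by |ZN| = 44.9 and |NS| = 67.8 together: it lies at the intersection of circle(Z, 44.9) and circle(S, 67.8). With |ZS| = 63.10, the foot of the radical line on ZS is 11.10 from Z and the perpendicular offset is √(44.9² − 11.10²) = 43.51. Taking the left-of-ZS solution: N = (8.821, 52.11).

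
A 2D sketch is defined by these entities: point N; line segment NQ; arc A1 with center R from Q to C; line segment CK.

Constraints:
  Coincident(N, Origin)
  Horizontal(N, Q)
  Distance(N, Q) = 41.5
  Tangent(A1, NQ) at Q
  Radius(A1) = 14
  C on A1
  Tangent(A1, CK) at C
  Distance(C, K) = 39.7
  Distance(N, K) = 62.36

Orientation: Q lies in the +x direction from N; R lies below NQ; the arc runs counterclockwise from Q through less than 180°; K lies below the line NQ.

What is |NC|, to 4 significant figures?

31.33

N is at the origin; NQ is horizontal with |NQ| = 41.5 and Q on the +x side, so Q = (41.50, 0.000). A1 meets NQ tangentially, so RQ is at right angles to NQ, so R = Q + (0, -14) = (41.50, -14.00). Since RC ⟂ CK (tangency), |RK| = √(14.0² + 39.7²) = 42.10 regardless of where C sits on A1. So K lies on both circle(N, 62.36) and circle(R, 42.10); the below-NQ intersection is K = (30.21, -54.55). C is the foot of the tangent from K: C = (27.53, -14.94).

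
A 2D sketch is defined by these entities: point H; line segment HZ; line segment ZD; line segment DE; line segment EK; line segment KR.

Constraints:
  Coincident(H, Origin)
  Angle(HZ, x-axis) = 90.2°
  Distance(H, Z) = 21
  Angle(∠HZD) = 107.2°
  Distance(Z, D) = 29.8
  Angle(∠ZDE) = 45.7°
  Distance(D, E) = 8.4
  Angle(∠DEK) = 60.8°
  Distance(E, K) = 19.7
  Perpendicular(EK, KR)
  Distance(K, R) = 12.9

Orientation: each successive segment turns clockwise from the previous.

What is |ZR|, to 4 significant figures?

34.88

H is at the origin; HZ runs at 90.2° with length 21.0, so Z = (-0.07330, 21.00). ∠HZD = 107.2° gives ZD at 17.40° from the x-axis; with |ZD| = 29.8, D = (28.36, 29.91). ∠ZDE = 45.7° gives DE at -116.9° from the x-axis; with |DE| = 8.4, E = (24.56, 22.42). ∠DEK = 60.8° gives EK at 123.9° from the x-axis; with |EK| = 19.7, K = (13.58, 38.77). EK ⟂ KR, so KR runs at 33.90°; with |KR| = 12.9, R = (24.28, 45.97). Then |ZR| = |R − Z| = 34.88.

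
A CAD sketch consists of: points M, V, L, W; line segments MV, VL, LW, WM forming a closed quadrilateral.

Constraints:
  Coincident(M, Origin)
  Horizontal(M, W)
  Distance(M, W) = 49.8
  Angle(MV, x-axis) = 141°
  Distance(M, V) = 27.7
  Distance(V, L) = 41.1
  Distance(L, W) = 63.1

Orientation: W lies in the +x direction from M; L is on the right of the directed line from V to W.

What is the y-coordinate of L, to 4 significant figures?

-21.84

M is at the origin; M and W share the same y with |MW| = 49.8 and W in +x, so W = (49.8, 0). MV runs at 141.0° with |MV| = 27.7, so V = (-21.53, 17.43). L is determined by |VL| = 41.1 and |LW| = 63.1 together: it lies at the intersection of circle(V, 41.1) and circle(W, 63.1). With |VW| = 73.43, the foot of the radical line on VW is 21.10 from V and the perpendicular offset is √(41.1² − 21.10²) = 35.27. Taking the right-of-VW solution: L = (-9.401, -21.84).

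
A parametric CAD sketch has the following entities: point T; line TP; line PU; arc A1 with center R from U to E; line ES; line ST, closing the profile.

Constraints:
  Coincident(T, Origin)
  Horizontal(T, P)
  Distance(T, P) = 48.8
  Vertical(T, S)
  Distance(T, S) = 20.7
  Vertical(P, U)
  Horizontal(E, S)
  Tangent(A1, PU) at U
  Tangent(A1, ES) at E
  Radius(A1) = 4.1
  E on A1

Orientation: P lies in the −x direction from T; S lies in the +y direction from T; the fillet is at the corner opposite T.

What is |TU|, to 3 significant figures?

51.5

The virtual corner opposite T is at (-48.8, 20.7). Tangency of A1 to PU means the radius RU is perpendicular to PU and since A1 is tangent to ES there, RE ⟂ ES, with radius 4.1, so the center R sits 4.1 in from both sides at R = (-44.7, 16.6). That places the tangent points at U = (-48.8, 16.6) on PU and E = (-44.7, 20.7) on ES. Then |TU| = |U − T| = 51.5.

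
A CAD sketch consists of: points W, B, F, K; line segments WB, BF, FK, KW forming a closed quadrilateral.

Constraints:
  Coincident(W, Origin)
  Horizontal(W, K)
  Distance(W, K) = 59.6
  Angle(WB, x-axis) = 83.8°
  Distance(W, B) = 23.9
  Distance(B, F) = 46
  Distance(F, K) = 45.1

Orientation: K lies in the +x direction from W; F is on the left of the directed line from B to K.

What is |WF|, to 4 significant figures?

61.61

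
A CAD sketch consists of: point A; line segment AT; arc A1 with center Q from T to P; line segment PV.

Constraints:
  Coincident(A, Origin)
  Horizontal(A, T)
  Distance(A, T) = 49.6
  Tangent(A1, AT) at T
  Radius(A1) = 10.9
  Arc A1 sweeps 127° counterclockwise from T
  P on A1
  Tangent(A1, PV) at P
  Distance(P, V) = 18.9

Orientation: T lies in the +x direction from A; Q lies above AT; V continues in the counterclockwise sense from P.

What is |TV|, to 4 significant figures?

32.66

A is at the origin; AT is horizontal with |AT| = 49.6 and T on the +x side, so T = (49.60, 0.000). Since A1 is tangent to AT there, QT ⟂ AT, so Q = T + (0, 10.9) = (49.60, 10.90). On A1, T sits at bearing -90° from Q; a 127° counterclockwise sweep puts P at bearing 37°, so P = Q + 10.9·(cos 37°, sin 37°) = (58.31, 17.46). Tangency of A1 to PV means the radius QP is perpendicular to PV, so PV runs along (−sin 37°, cos 37°); with |PV| = 18.9, V = (46.93, 32.55). Then |TV| = |V − T| = 32.66.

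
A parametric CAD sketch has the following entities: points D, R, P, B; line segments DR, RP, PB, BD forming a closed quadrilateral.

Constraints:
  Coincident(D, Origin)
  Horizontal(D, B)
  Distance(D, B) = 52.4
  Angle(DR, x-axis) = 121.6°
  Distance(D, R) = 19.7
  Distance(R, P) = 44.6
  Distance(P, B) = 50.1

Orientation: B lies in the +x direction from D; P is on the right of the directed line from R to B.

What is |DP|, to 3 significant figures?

25.2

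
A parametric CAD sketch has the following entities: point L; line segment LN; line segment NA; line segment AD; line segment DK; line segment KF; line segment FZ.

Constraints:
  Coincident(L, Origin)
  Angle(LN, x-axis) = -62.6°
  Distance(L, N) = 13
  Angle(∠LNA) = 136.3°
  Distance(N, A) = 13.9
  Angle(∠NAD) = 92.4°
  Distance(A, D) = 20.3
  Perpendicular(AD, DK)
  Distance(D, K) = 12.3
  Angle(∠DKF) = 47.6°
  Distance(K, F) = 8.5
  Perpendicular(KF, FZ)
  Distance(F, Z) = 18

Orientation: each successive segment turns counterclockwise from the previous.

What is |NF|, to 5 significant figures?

16.337

L is at the origin; LN runs at -62.6° with length 13.0, so N = (5.9826, -11.542). ∠LNA = 136.3° gives NA at -18.900° from the x-axis; with |NA| = 13.9, A = (19.133, -16.044). ∠NAD = 92.4° gives AD at 68.700° from the x-axis; with |AD| = 20.3, D = (26.507, 2.8693). The perpendicularity gives DK at right angles to AD, so DK runs at 158.70°; with |DK| = 12.3, K = (15.047, 7.3373). ∠DKF = 47.6° gives KF at -68.900° from the x-axis; with |KF| = 8.5, F = (18.107, -0.59284). Then |NF| = |F − N| = 16.337.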